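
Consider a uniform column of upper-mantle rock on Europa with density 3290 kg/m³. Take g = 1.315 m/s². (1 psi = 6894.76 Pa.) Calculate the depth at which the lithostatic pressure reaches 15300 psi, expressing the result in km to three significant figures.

h = P/(ρg) = 15300 psi / (3290 kg/m³ × 1.315 m/s²) = 1.055×10^8 Pa / 4326.3 Pa/m = 24383 m
= 24.383 km

24.4 km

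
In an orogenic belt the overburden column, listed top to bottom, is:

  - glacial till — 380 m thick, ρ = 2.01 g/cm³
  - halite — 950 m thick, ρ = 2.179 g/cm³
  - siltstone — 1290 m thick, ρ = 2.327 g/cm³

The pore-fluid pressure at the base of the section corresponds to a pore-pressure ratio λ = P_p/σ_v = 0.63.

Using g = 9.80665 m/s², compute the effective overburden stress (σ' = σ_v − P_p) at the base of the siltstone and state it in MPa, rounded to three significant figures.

Overburden (lithostatic) stress σ_v:
glacial till: 2010 kg/m³ × 9.80665 m/s² × 380 m = 7.490×10^6 Pa = 7.490 MPa
halite: 2179 kg/m³ × 9.80665 m/s² × 950 m = 2.030×10^7 Pa = 20.30 MPa
siltstone: 2327 kg/m³ × 9.80665 m/s² × 1290 m = 2.944×10^7 Pa = 29.44 MPa
Total = 7.490 + 20.30 + 29.44 = 57.228 MPa
Pore pressure P_p = λ·σ_v = 0.63 × 57.23 MPa = 36.05 MPa
Effective stress σ' = σ_v − P_p = 57.23 − 36.05 = 21.175 MPa

21.2 MPa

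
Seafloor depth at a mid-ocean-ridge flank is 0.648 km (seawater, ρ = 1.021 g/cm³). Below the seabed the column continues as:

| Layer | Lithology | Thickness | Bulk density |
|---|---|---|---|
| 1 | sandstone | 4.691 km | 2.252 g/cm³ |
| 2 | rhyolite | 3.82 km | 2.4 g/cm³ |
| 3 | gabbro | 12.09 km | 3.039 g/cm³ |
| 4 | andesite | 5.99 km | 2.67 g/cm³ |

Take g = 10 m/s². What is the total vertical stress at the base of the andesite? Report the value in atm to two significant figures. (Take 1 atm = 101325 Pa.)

7200 atm

seawater: 1021 kg/m³ × 10 m/s² × 648 m = 6.616×10^6 Pa = 65.30 atm
sandstone: 2252 kg/m³ × 10 m/s² × 4691 m = 1.056×10^8 Pa = 1043 atm
rhyolite: 2400 kg/m³ × 10 m/s² × 3820 m = 9.168×10^7 Pa = 904.8 atm
gabbro: 3039 kg/m³ × 10 m/s² × 12090 m = 3.674×10^8 Pa = 3626 atm
andesite: 2670 kg/m³ × 10 m/s² × 5990 m = 1.599×10^8 Pa = 1578 atm
Total = 65.30 + 1043 + 904.8 + 3626 + 1578 = 7217.2 atm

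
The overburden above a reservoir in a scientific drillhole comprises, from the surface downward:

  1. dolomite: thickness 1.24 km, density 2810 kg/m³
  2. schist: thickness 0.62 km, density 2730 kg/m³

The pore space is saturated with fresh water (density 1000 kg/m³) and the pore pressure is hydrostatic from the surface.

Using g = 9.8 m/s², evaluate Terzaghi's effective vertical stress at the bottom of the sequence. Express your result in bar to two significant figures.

Overburden (lithostatic) stress σ_v:
dolomite: 2810 kg/m³ × 9.8 m/s² × 1240 m = 3.415×10^7 Pa = 34.15 MPa
schist: 2730 kg/m³ × 9.8 m/s² × 620 m = 1.659×10^7 Pa = 16.59 MPa
Total = 34.15 + 16.59 = 50.735 MPa
Pore pressure P_p = 1000 kg/m³ × 9.8 m/s² × 1860 m = 1.823×10^7 Pa = 18.23 MPa
Effective stress σ' = σ_v − P_p = 50.73 − 18.23 = 32.507 MPa = 325.07 bar

330 bar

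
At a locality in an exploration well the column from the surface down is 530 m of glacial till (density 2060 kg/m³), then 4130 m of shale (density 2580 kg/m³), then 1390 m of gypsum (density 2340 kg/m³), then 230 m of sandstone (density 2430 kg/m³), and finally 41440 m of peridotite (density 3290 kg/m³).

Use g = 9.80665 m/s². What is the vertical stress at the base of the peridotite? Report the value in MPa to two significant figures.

1500 MPa

glacial till: 2060 kg/m³ × 9.80665 m/s² × 530 m = 1.071×10^7 Pa = 10.71 MPa
shale: 2580 kg/m³ × 9.80665 m/s² × 4130 m = 1.045×10^8 Pa = 104.5 MPa
gypsum: 2340 kg/m³ × 9.80665 m/s² × 1390 m = 3.190×10^7 Pa = 31.90 MPa
sandstone: 2430 kg/m³ × 9.80665 m/s² × 230 m = 5.481×10^6 Pa = 5.481 MPa
peridotite: 3290 kg/m³ × 9.80665 m/s² × 41440 m = 1.337×10^9 Pa = 1337 MPa
Total = 10.71 + 104.5 + 31.90 + 5.481 + 1337 = 1489.6 MPa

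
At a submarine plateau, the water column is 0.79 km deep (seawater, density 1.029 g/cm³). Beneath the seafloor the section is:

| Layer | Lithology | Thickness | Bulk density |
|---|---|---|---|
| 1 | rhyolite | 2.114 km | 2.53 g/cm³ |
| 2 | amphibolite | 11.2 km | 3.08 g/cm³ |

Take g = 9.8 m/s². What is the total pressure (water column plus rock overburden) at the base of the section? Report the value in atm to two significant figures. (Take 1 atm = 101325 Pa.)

seawater: 1029 kg/m³ × 9.8 m/s² × 790 m = 7.967×10^6 Pa = 78.62 atm
rhyolite: 2530 kg/m³ × 9.8 m/s² × 2114 m = 5.241×10^7 Pa = 517.3 atm
amphibolite: 3080 kg/m³ × 9.8 m/s² × 11200 m = 3.381×10^8 Pa = 3336 atm
Total = 78.62 + 517.3 + 3336 = 3932.3 atm

3900 atm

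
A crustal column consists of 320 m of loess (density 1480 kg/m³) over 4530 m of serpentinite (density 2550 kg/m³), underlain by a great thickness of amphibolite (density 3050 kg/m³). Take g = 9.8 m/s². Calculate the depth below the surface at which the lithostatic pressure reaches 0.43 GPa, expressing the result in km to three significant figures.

15.3 km

Pressure at base of upper layers: 1480×9.8×320 + 2550×9.8×4530 = 1.178×10^8 Pa = 0.1178 GPa
Remaining pressure to be supplied by amphibolite: 4.300×10^8 − 1.178×10^8 = 3.122×10^8 Pa
Additional depth in amphibolite = 3.122×10^8 Pa / (3050 kg/m³ × 9.8 m/s²) = 10443 m
Total depth = 4850 m + 10443 m = 15293 m
= 15.293 km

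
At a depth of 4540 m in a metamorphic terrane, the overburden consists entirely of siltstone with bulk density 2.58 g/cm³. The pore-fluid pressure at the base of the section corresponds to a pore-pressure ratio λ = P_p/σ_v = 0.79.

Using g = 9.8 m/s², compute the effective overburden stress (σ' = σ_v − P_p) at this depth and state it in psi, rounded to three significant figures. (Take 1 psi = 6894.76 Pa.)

3500 psi

Overburden (lithostatic) stress σ_v:
siltstone: 2580 kg/m³ × 9.8 m/s² × 4540 m = 1.148×10^8 Pa = 114.8 MPa
Pore pressure P_p = λ·σ_v = 0.79 × 114.8 MPa = 90.68 MPa
Effective stress σ' = σ_v − P_p = 114.8 − 90.68 = 24.106 MPa = 3496.2 psi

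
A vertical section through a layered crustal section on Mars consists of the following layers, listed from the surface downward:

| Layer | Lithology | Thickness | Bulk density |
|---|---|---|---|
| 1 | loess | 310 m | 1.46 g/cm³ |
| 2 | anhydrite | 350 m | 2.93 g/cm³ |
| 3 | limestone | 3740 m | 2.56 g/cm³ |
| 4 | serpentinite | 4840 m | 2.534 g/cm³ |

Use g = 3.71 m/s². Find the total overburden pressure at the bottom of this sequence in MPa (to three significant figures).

loess: 1460 kg/m³ × 3.71 m/s² × 310 m = 1.679×10^6 Pa = 1.679 MPa
anhydrite: 2930 kg/m³ × 3.71 m/s² × 350 m = 3.805×10^6 Pa = 3.805 MPa
limestone: 2560 kg/m³ × 3.71 m/s² × 3740 m = 3.552×10^7 Pa = 35.52 MPa
serpentinite: 2534 kg/m³ × 3.71 m/s² × 4840 m = 4.550×10^7 Pa = 45.50 MPa
Total = 1.679 + 3.805 + 35.52 + 45.50 = 86.506 MPa

86.5 MPa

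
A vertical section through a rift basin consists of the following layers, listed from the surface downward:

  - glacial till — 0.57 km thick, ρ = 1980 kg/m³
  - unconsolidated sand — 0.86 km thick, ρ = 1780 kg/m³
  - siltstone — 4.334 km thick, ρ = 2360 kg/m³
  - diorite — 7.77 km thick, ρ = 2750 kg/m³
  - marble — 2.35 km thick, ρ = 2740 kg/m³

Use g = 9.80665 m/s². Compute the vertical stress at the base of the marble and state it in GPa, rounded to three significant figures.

0.399 GPa

glacial till: 1980 kg/m³ × 9.80665 m/s² × 570 m = 1.107×10^7 Pa = 0.01107 GPa
unconsolidated sand: 1780 kg/m³ × 9.80665 m/s² × 860 m = 1.501×10^7 Pa = 0.01501 GPa
siltstone: 2360 kg/m³ × 9.80665 m/s² × 4334 m = 1.003×10^8 Pa = 0.1003 GPa
diorite: 2750 kg/m³ × 9.80665 m/s² × 7770 m = 2.095×10^8 Pa = 0.2095 GPa
marble: 2740 kg/m³ × 9.80665 m/s² × 2350 m = 6.315×10^7 Pa = 0.06315 GPa
Total = 0.01107 + 0.01501 + 0.1003 + 0.2095 + 0.06315 = 0.39907 GPa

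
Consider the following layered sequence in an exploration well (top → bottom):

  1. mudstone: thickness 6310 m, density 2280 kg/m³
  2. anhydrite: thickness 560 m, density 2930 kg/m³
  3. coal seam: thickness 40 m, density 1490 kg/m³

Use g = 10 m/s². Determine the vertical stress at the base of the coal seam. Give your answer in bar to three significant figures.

1610 bar

mudstone: 2280 kg/m³ × 10 m/s² × 6310 m = 1.439×10^8 Pa = 1439 bar
anhydrite: 2930 kg/m³ × 10 m/s² × 560 m = 1.641×10^7 Pa = 164.1 bar
coal seam: 1490 kg/m³ × 10 m/s² × 40 m = 5.960×10^5 Pa = 5.960 bar
Total = 1439 + 164.1 + 5.960 = 1608.7 bar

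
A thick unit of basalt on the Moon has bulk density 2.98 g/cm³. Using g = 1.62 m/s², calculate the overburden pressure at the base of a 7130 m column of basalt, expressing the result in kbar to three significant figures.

0.344 kbar

basalt: 2980 kg/m³ × 1.62 m/s² × 7130 m = 3.442×10^7 Pa = 0.3442 kbar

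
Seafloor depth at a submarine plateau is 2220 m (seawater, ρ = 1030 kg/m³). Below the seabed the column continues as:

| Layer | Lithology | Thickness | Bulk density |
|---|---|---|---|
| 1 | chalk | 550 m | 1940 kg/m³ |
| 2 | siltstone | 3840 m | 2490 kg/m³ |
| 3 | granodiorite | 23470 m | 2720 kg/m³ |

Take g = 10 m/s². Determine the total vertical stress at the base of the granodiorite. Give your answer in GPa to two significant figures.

0.77 GPa

seawater: 1030 kg/m³ × 10 m/s² × 2220 m = 2.287×10^7 Pa = 0.02287 GPa
chalk: 1940 kg/m³ × 10 m/s² × 550 m = 1.067×10^7 Pa = 0.01067 GPa
siltstone: 2490 kg/m³ × 10 m/s² × 3840 m = 9.562×10^7 Pa = 0.09562 GPa
granodiorite: 2720 kg/m³ × 10 m/s² × 23470 m = 6.384×10^8 Pa = 0.6384 GPa
Total = 0.02287 + 0.01067 + 0.09562 + 0.6384 = 0.76754 GPa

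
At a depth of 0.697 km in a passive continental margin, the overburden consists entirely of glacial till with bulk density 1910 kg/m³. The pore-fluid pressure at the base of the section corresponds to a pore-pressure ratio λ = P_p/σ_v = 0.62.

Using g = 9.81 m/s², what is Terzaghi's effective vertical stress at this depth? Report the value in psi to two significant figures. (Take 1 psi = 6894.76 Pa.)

720 psi

Overburden (lithostatic) stress σ_v:
glacial till: 1910 kg/m³ × 9.81 m/s² × 697 m = 1.306×10^7 Pa = 13.06 MPa
Pore pressure P_p = λ·σ_v = 0.62 × 13.06 MPa = 8.097 MPa
Effective stress σ' = σ_v − P_p = 13.06 − 8.097 = 4.9627 MPa = 719.78 psi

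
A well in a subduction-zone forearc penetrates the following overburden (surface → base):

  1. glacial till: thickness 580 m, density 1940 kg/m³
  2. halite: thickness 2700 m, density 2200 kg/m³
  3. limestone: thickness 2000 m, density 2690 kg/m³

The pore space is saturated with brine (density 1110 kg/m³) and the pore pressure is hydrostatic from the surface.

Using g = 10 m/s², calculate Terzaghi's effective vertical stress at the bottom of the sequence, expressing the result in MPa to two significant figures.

66 MPa

Overburden (lithostatic) stress σ_v:
glacial till: 1940 kg/m³ × 10 m/s² × 580 m = 1.125×10^7 Pa = 11.25 MPa
halite: 2200 kg/m³ × 10 m/s² × 2700 m = 5.940×10^7 Pa = 59.40 MPa
limestone: 2690 kg/m³ × 10 m/s² × 2000 m = 5.380×10^7 Pa = 53.80 MPa
Total = 11.25 + 59.40 + 53.80 = 124.45 MPa
Pore pressure P_p = 1110 kg/m³ × 10 m/s² × 5280 m = 5.861×10^7 Pa = 58.61 MPa
Effective stress σ' = σ_v − P_p = 124.5 − 58.61 = 65.844 MPa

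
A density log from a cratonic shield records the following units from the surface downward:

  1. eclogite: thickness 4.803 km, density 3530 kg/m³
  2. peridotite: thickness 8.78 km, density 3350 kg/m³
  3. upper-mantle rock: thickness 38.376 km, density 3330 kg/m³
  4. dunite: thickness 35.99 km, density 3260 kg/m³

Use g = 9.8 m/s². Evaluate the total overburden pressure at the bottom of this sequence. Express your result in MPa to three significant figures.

eclogite: 3530 kg/m³ × 9.8 m/s² × 4803 m = 1.662×10^8 Pa = 166.2 MPa
peridotite: 3350 kg/m³ × 9.8 m/s² × 8780 m = 2.882×10^8 Pa = 288.2 MPa
upper-mantle rock: 3330 kg/m³ × 9.8 m/s² × 38376 m = 1.252×10^9 Pa = 1252 MPa
dunite: 3260 kg/m³ × 9.8 m/s² × 35990 m = 1.150×10^9 Pa = 1150 MPa
Total = 166.2 + 288.2 + 1252 + 1150 = 2856.6 MPa

2860 MPa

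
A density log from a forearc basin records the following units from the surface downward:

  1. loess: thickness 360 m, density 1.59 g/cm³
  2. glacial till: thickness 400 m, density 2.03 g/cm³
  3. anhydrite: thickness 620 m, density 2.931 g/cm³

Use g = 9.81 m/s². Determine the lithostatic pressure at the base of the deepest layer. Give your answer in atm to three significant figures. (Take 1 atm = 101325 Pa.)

310 atm

loess: 1590 kg/m³ × 9.81 m/s² × 360 m = 5.615×10^6 Pa = 55.42 atm
glacial till: 2030 kg/m³ × 9.81 m/s² × 400 m = 7.966×10^6 Pa = 78.62 atm
anhydrite: 2931 kg/m³ × 9.81 m/s² × 620 m = 1.783×10^7 Pa = 175.9 atm
Total = 55.42 + 78.62 + 175.9 = 309.97 atm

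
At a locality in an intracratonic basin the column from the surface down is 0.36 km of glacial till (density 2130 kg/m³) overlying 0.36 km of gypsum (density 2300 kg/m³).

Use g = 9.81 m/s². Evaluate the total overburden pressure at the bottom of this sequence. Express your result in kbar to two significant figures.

glacial till: 2130 kg/m³ × 9.81 m/s² × 360 m = 7.522×10^6 Pa = 0.07522 kbar
gypsum: 2300 kg/m³ × 9.81 m/s² × 360 m = 8.123×10^6 Pa = 0.08123 kbar
Total = 0.07522 + 0.08123 = 0.15645 kbar

0.16 kbar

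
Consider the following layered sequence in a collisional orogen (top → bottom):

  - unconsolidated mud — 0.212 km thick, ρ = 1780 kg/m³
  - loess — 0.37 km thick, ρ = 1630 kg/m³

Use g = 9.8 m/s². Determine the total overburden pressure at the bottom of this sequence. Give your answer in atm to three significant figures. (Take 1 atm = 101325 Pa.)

94.8 atm

unconsolidated mud: 1780 kg/m³ × 9.8 m/s² × 212 m = 3.698×10^6 Pa = 36.50 atm
loess: 1630 kg/m³ × 9.8 m/s² × 370 m = 5.910×10^6 Pa = 58.33 atm
Total = 36.50 + 58.33 = 94.829 atm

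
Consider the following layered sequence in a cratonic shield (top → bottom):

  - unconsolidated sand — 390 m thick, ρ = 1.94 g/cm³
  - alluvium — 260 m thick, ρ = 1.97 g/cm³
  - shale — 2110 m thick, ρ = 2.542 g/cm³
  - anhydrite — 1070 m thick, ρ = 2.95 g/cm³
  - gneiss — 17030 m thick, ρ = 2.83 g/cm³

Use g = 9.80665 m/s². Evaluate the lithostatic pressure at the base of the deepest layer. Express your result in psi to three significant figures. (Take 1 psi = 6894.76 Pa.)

82500 psi

unconsolidated sand: 1940 kg/m³ × 9.80665 m/s² × 390 m = 7.420×10^6 Pa = 1076 psi
alluvium: 1970 kg/m³ × 9.80665 m/s² × 260 m = 5.023×10^6 Pa = 728.5 psi
shale: 2542 kg/m³ × 9.80665 m/s² × 2110 m = 5.260×10^7 Pa = 7629 psi
anhydrite: 2950 kg/m³ × 9.80665 m/s² × 1070 m = 3.095×10^7 Pa = 4490 psi
gneiss: 2830 kg/m³ × 9.80665 m/s² × 17030 m = 4.726×10^8 Pa = 68549 psi
Total = 1076 + 728.5 + 7629 + 4490 + 68549 = 82472 psi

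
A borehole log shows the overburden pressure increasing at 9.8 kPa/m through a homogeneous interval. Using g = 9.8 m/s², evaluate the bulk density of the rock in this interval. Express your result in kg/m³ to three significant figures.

1000 kg/m³

ρ = (dP/dz)/g = 9.8 kPa/m / 9.8 m/s² = 9800.0 Pa/m / 9.8 m/s² = 1000.0 kg/m³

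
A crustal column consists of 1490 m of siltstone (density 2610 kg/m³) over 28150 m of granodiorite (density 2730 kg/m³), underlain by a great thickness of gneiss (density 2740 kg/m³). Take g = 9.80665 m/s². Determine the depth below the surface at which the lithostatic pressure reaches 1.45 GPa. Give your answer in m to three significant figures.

54100 m

Pressure at base of upper layers: 2610×9.80665×1490 + 2730×9.80665×28150 = 7.918×10^8 Pa = 0.7918 GPa
Remaining pressure to be supplied by gneiss: 1.450×10^9 − 7.918×10^8 = 6.582×10^8 Pa
Additional depth in gneiss = 6.582×10^8 Pa / (2740 kg/m³ × 9.80665 m/s²) = 24497 m
Total depth = 29640 m + 24497 m = 54137 m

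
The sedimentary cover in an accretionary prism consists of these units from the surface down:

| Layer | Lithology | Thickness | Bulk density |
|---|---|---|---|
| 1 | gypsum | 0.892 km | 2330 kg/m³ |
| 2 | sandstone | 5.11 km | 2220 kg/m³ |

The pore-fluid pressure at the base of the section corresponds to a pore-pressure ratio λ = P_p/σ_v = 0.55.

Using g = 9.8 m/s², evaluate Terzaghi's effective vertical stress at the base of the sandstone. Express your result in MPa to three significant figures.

59.2 MPa

Overburden (lithostatic) stress σ_v:
gypsum: 2330 kg/m³ × 9.8 m/s² × 892 m = 2.037×10^7 Pa = 20.37 MPa
sandstone: 2220 kg/m³ × 9.8 m/s² × 5110 m = 1.112×10^8 Pa = 111.2 MPa
Total = 20.37 + 111.2 = 131.54 MPa
Pore pressure P_p = λ·σ_v = 0.55 × 131.5 MPa = 72.35 MPa
Effective stress σ' = σ_v − P_p = 131.5 − 72.35 = 59.193 MPa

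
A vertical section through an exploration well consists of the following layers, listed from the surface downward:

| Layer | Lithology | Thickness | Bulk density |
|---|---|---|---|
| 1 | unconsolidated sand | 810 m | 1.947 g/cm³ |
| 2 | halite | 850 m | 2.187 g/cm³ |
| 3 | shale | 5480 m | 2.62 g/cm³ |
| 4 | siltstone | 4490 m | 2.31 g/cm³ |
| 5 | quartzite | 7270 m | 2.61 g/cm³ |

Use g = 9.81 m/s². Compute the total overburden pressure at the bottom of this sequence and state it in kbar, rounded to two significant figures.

4.6 kbar

unconsolidated sand: 1947 kg/m³ × 9.81 m/s² × 810 m = 1.547×10^7 Pa = 0.1547 kbar
halite: 2187 kg/m³ × 9.81 m/s² × 850 m = 1.824×10^7 Pa = 0.1824 kbar
shale: 2620 kg/m³ × 9.81 m/s² × 5480 m = 1.408×10^8 Pa = 1.408 kbar
siltstone: 2310 kg/m³ × 9.81 m/s² × 4490 m = 1.017×10^8 Pa = 1.017 kbar
quartzite: 2610 kg/m³ × 9.81 m/s² × 7270 m = 1.861×10^8 Pa = 1.861 kbar
Total = 0.1547 + 0.1824 + 1.408 + 1.017 + 1.861 = 4.6245 kbar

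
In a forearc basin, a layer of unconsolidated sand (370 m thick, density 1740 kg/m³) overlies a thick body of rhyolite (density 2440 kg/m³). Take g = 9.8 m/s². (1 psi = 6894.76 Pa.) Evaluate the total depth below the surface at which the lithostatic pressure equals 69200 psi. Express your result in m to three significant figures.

20100 m

Pressure at base of upper layers: 1740×9.8×370 = 6.309×10^6 Pa = 915.1 psi
Remaining pressure to be supplied by rhyolite: 4.771×10^8 − 6.309×10^6 = 4.708×10^8 Pa
Additional depth in rhyolite = 4.708×10^8 Pa / (2440 kg/m³ × 9.8 m/s²) = 19689 m
Total depth = 370 m + 19689 m = 20059 m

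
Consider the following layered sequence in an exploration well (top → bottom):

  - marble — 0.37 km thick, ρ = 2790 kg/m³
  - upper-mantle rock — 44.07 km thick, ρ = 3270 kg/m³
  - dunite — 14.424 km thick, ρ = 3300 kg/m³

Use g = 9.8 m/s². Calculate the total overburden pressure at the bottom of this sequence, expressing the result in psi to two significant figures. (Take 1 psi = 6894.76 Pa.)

270000 psi

marble: 2790 kg/m³ × 9.8 m/s² × 370 m = 1.012×10^7 Pa = 1467 psi
upper-mantle rock: 3270 kg/m³ × 9.8 m/s² × 44070 m = 1.412×10^9 Pa = 2.048×10^5 psi
dunite: 3300 kg/m³ × 9.8 m/s² × 14424 m = 4.665×10^8 Pa = 67656 psi
Total = 1467 + 2.048×10^5 + 67656 = 2.7396×10^5 psi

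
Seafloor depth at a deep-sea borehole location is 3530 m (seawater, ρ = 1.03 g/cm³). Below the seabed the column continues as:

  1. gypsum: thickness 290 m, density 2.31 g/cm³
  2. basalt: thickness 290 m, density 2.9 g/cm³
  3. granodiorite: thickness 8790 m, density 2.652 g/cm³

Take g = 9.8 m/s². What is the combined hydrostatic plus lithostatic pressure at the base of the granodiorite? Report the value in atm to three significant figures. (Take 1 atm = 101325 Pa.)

2750 atm

seawater: 1030 kg/m³ × 9.8 m/s² × 3530 m = 3.563×10^7 Pa = 351.7 atm
gypsum: 2310 kg/m³ × 9.8 m/s² × 290 m = 6.565×10^6 Pa = 64.79 atm
basalt: 2900 kg/m³ × 9.8 m/s² × 290 m = 8.242×10^6 Pa = 81.34 atm
granodiorite: 2652 kg/m³ × 9.8 m/s² × 8790 m = 2.284×10^8 Pa = 2255 atm
Total = 351.7 + 64.79 + 81.34 + 2255 = 2752.4 atm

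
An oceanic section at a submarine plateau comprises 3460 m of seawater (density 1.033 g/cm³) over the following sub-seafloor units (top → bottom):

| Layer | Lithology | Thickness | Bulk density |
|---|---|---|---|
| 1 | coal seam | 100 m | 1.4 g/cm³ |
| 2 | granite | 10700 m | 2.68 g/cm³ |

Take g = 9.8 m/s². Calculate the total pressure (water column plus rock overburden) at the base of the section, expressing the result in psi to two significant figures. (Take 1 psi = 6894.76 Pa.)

seawater: 1033 kg/m³ × 9.8 m/s² × 3460 m = 3.503×10^7 Pa = 5080 psi
coal seam: 1400 kg/m³ × 9.8 m/s² × 100 m = 1.372×10^6 Pa = 199.0 psi
granite: 2680 kg/m³ × 9.8 m/s² × 10700 m = 2.810×10^8 Pa = 40759 psi
Total = 5080 + 199.0 + 40759 = 46038 psi

46000 psi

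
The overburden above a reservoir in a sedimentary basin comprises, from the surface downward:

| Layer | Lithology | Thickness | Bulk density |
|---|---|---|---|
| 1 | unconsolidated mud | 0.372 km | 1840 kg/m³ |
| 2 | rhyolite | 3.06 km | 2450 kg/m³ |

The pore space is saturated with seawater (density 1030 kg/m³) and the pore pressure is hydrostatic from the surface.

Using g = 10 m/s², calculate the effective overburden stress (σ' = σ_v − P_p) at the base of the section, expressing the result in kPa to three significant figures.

Overburden (lithostatic) stress σ_v:
unconsolidated mud: 1840 kg/m³ × 10 m/s² × 372 m = 6.845×10^6 Pa = 6.845 MPa
rhyolite: 2450 kg/m³ × 10 m/s² × 3060 m = 7.497×10^7 Pa = 74.97 MPa
Total = 6.845 + 74.97 = 81.815 MPa
Pore pressure P_p = 1030 kg/m³ × 10 m/s² × 3432 m = 3.535×10^7 Pa = 35.35 MPa
Effective stress σ' = σ_v − P_p = 81.81 − 35.35 = 46.465 MPa = 46465 kPa

46500 kPa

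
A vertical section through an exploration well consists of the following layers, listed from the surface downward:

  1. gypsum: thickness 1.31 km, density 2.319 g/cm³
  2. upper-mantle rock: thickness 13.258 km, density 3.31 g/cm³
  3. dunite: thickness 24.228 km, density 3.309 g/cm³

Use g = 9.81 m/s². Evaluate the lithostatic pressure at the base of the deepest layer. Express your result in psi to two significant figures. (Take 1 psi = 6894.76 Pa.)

180000 psi

gypsum: 2319 kg/m³ × 9.81 m/s² × 1310 m = 2.980×10^7 Pa = 4322 psi
upper-mantle rock: 3310 kg/m³ × 9.81 m/s² × 13258 m = 4.305×10^8 Pa = 62439 psi
dunite: 3309 kg/m³ × 9.81 m/s² × 24228 m = 7.865×10^8 Pa = 1.141×10^5 psi
Total = 4322 + 62439 + 1.141×10^5 = 1.8083×10^5 psi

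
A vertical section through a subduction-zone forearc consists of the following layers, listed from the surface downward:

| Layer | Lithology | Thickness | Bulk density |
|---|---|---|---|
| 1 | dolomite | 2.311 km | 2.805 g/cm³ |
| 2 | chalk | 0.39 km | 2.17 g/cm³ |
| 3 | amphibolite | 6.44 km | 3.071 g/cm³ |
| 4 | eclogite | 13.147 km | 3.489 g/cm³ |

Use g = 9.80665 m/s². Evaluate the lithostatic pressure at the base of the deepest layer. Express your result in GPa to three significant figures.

0.716 GPa

dolomite: 2805 kg/m³ × 9.80665 m/s² × 2311 m = 6.357×10^7 Pa = 0.06357 GPa
chalk: 2170 kg/m³ × 9.80665 m/s² × 390 m = 8.299×10^6 Pa = 8.299×10^-3 GPa
amphibolite: 3071 kg/m³ × 9.80665 m/s² × 6440 m = 1.939×10^8 Pa = 0.1939 GPa
eclogite: 3489 kg/m³ × 9.80665 m/s² × 13147 m = 4.498×10^8 Pa = 0.4498 GPa
Total = 0.06357 + 8.299×10^-3 + 0.1939 + 0.4498 = 0.71565 GPa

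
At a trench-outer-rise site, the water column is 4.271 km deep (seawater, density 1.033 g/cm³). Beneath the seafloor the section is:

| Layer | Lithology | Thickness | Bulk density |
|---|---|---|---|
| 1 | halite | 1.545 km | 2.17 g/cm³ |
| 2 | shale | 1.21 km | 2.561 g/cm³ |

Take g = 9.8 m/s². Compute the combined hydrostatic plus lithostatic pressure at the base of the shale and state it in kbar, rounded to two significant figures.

1.1 kbar

seawater: 1033 kg/m³ × 9.8 m/s² × 4271 m = 4.324×10^7 Pa = 0.4324 kbar
halite: 2170 kg/m³ × 9.8 m/s² × 1545 m = 3.286×10^7 Pa = 0.3286 kbar
shale: 2561 kg/m³ × 9.8 m/s² × 1210 m = 3.037×10^7 Pa = 0.3037 kbar
Total = 0.4324 + 0.3286 + 0.3037 = 1.0646 kbar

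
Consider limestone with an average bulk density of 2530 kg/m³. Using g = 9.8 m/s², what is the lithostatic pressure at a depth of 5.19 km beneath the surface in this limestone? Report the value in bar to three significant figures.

1290 bar

limestone: 2530 kg/m³ × 9.8 m/s² × 5190 m = 1.287×10^8 Pa = 1287 bar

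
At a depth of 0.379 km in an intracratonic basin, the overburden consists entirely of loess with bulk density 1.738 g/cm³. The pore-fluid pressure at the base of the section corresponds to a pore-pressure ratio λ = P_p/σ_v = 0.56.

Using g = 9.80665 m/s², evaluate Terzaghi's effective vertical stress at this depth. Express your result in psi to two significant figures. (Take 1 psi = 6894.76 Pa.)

410 psi

Overburden (lithostatic) stress σ_v:
loess: 1738 kg/m³ × 9.80665 m/s² × 379 m = 6.460×10^6 Pa = 6.460 MPa
Pore pressure P_p = λ·σ_v = 0.56 × 6.460 MPa = 3.617 MPa
Effective stress σ' = σ_v − P_p = 6.460 − 3.617 = 2.8423 MPa = 412.23 psi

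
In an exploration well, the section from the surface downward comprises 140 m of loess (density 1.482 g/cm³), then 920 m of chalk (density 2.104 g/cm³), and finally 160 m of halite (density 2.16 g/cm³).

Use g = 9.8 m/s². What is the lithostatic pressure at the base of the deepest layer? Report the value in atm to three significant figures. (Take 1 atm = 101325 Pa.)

loess: 1482 kg/m³ × 9.8 m/s² × 140 m = 2.033×10^6 Pa = 20.07 atm
chalk: 2104 kg/m³ × 9.8 m/s² × 920 m = 1.897×10^7 Pa = 187.2 atm
halite: 2160 kg/m³ × 9.8 m/s² × 160 m = 3.387×10^6 Pa = 33.43 atm
Total = 20.07 + 187.2 + 33.43 = 240.71 atm

241 atm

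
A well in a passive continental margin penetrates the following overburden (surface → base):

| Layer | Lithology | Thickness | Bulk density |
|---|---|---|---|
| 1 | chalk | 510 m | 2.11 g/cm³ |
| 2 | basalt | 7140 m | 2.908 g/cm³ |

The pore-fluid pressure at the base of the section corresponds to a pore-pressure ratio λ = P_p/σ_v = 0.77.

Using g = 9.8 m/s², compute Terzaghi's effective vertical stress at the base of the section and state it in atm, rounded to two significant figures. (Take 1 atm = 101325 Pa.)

Overburden (lithostatic) stress σ_v:
chalk: 2110 kg/m³ × 9.8 m/s² × 510 m = 1.055×10^7 Pa = 10.55 MPa
basalt: 2908 kg/m³ × 9.8 m/s² × 7140 m = 2.035×10^8 Pa = 203.5 MPa
Total = 10.55 + 203.5 = 214.02 MPa
Pore pressure P_p = λ·σ_v = 0.77 × 214.0 MPa = 164.8 MPa
Effective stress σ' = σ_v − P_p = 214.0 − 164.8 = 49.226 MPa = 485.82 atm

490 atm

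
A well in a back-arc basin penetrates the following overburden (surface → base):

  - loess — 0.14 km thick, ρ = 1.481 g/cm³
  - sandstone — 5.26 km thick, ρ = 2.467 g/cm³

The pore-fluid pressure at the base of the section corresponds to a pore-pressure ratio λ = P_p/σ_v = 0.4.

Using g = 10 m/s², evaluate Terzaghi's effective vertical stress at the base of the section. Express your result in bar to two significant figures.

Overburden (lithostatic) stress σ_v:
loess: 1481 kg/m³ × 10 m/s² × 140 m = 2.073×10^6 Pa = 2.073 MPa
sandstone: 2467 kg/m³ × 10 m/s² × 5260 m = 1.298×10^8 Pa = 129.8 MPa
Total = 2.073 + 129.8 = 131.84 MPa
Pore pressure P_p = λ·σ_v = 0.4 × 131.8 MPa = 52.74 MPa
Effective stress σ' = σ_v − P_p = 131.8 − 52.74 = 79.103 MPa = 791.03 bar

790 bar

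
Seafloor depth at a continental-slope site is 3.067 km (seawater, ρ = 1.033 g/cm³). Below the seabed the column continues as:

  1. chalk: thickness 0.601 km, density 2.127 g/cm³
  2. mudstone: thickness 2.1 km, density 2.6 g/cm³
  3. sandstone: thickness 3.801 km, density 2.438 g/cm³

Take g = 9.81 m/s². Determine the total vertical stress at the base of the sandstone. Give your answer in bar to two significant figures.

seawater: 1033 kg/m³ × 9.81 m/s² × 3067 m = 3.108×10^7 Pa = 310.8 bar
chalk: 2127 kg/m³ × 9.81 m/s² × 601 m = 1.254×10^7 Pa = 125.4 bar
mudstone: 2600 kg/m³ × 9.81 m/s² × 2100 m = 5.356×10^7 Pa = 535.6 bar
sandstone: 2438 kg/m³ × 9.81 m/s² × 3801 m = 9.091×10^7 Pa = 909.1 bar
Total = 310.8 + 125.4 + 535.6 + 909.1 = 1880.9 bar

1900 bar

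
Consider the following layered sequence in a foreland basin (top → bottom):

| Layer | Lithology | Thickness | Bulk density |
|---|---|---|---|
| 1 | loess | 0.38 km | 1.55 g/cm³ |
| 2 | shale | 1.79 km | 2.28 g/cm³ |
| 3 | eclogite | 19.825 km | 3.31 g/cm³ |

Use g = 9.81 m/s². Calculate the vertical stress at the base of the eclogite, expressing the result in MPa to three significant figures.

690 MPa

loess: 1550 kg/m³ × 9.81 m/s² × 380 m = 5.778×10^6 Pa = 5.778 MPa
shale: 2280 kg/m³ × 9.81 m/s² × 1790 m = 4.004×10^7 Pa = 40.04 MPa
eclogite: 3310 kg/m³ × 9.81 m/s² × 19825 m = 6.437×10^8 Pa = 643.7 MPa
Total = 5.778 + 40.04 + 643.7 = 689.55 MPa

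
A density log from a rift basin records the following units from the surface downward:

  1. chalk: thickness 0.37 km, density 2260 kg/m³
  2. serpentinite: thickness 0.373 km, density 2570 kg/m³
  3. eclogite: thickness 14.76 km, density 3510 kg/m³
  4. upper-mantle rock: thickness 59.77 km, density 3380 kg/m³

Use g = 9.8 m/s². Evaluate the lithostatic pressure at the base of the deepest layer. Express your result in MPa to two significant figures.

chalk: 2260 kg/m³ × 9.8 m/s² × 370 m = 8.195×10^6 Pa = 8.195 MPa
serpentinite: 2570 kg/m³ × 9.8 m/s² × 373 m = 9.394×10^6 Pa = 9.394 MPa
eclogite: 3510 kg/m³ × 9.8 m/s² × 14760 m = 5.077×10^8 Pa = 507.7 MPa
upper-mantle rock: 3380 kg/m³ × 9.8 m/s² × 59770 m = 1.980×10^9 Pa = 1980 MPa
Total = 8.195 + 9.394 + 507.7 + 1980 = 2505.1 MPa

2500 MPa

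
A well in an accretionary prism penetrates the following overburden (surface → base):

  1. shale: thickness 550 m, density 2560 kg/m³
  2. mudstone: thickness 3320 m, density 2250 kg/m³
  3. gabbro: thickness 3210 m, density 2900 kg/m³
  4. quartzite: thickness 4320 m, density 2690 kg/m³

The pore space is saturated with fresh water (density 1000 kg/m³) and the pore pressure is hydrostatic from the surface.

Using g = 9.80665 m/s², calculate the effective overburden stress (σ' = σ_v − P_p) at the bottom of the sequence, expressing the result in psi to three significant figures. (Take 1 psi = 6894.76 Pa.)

Overburden (lithostatic) stress σ_v:
shale: 2560 kg/m³ × 9.80665 m/s² × 550 m = 1.381×10^7 Pa = 13.81 MPa
mudstone: 2250 kg/m³ × 9.80665 m/s² × 3320 m = 7.326×10^7 Pa = 73.26 MPa
gabbro: 2900 kg/m³ × 9.80665 m/s² × 3210 m = 9.129×10^7 Pa = 91.29 MPa
quartzite: 2690 kg/m³ × 9.80665 m/s² × 4320 m = 1.140×10^8 Pa = 114.0 MPa
Total = 13.81 + 73.26 + 91.29 + 114.0 = 292.31 MPa
Pore pressure P_p = 1000 kg/m³ × 9.80665 m/s² × 11400 m = 1.118×10^8 Pa = 111.8 MPa
Effective stress σ' = σ_v − P_p = 292.3 − 111.8 = 180.52 MPa = 26182 psi

26200 psi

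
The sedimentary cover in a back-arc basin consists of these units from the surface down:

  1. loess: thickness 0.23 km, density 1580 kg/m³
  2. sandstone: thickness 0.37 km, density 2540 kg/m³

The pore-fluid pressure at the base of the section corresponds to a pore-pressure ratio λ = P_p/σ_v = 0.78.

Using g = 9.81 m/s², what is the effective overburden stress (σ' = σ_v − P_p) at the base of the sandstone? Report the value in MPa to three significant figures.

2.81 MPa

Overburden (lithostatic) stress σ_v:
loess: 1580 kg/m³ × 9.81 m/s² × 230 m = 3.565×10^6 Pa = 3.565 MPa
sandstone: 2540 kg/m³ × 9.81 m/s² × 370 m = 9.219×10^6 Pa = 9.219 MPa
Total = 3.565 + 9.219 = 12.784 MPa
Pore pressure P_p = λ·σ_v = 0.78 × 12.78 MPa = 9.972 MPa
Effective stress σ' = σ_v − P_p = 12.78 − 9.972 = 2.8126 MPa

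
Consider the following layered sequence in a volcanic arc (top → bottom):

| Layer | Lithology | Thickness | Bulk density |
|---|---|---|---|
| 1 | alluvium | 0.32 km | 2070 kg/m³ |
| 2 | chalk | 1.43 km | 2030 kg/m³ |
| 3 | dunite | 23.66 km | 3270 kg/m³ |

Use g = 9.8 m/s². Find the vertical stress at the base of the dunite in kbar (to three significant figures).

alluvium: 2070 kg/m³ × 9.8 m/s² × 320 m = 6.492×10^6 Pa = 0.06492 kbar
chalk: 2030 kg/m³ × 9.8 m/s² × 1430 m = 2.845×10^7 Pa = 0.2845 kbar
dunite: 3270 kg/m³ × 9.8 m/s² × 23660 m = 7.582×10^8 Pa = 7.582 kbar
Total = 0.06492 + 0.2845 + 7.582 = 7.9315 kbar

7.93 kbar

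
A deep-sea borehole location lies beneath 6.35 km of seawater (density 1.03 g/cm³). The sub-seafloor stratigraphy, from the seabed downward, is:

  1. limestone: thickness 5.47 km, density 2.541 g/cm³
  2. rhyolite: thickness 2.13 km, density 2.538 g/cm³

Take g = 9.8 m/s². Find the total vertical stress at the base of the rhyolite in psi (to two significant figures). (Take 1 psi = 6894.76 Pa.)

37000 psi

seawater: 1030 kg/m³ × 9.8 m/s² × 6350 m = 6.410×10^7 Pa = 9296 psi
limestone: 2541 kg/m³ × 9.8 m/s² × 5470 m = 1.362×10^8 Pa = 19756 psi
rhyolite: 2538 kg/m³ × 9.8 m/s² × 2130 m = 5.298×10^7 Pa = 7684 psi
Total = 9296 + 19756 + 7684 = 36736 psi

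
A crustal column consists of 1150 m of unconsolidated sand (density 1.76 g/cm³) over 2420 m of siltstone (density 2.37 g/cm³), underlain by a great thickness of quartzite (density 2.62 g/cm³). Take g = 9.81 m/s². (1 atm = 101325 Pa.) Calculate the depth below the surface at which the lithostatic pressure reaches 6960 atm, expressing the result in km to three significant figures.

Pressure at base of upper layers: 1760×9.81×1150 + 2370×9.81×2420 = 7.612×10^7 Pa = 751.2 atm
Remaining pressure to be supplied by quartzite: 7.052×10^8 − 7.612×10^7 = 6.291×10^8 Pa
Additional depth in quartzite = 6.291×10^8 Pa / (2620 kg/m³ × 9.81 m/s²) = 24477 m
Total depth = 3570 m + 24477 m = 28047 m
= 28.047 km

28.0 km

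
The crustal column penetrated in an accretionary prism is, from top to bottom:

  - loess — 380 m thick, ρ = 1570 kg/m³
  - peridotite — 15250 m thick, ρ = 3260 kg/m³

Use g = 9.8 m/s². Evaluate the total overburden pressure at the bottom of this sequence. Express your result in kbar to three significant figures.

4.93 kbar

loess: 1570 kg/m³ × 9.8 m/s² × 380 m = 5.847×10^6 Pa = 0.05847 kbar
peridotite: 3260 kg/m³ × 9.8 m/s² × 15250 m = 4.872×10^8 Pa = 4.872 kbar
Total = 0.05847 + 4.872 = 4.9305 kbar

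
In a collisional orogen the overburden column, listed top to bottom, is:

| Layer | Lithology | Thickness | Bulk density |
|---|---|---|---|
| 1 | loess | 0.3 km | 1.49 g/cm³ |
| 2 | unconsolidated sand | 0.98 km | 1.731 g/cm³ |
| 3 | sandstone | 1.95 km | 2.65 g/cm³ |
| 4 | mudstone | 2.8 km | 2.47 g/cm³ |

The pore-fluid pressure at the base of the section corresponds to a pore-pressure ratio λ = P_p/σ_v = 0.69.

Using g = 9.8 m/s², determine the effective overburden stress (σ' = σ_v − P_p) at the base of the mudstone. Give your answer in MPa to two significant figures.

Overburden (lithostatic) stress σ_v:
loess: 1490 kg/m³ × 9.8 m/s² × 300 m = 4.381×10^6 Pa = 4.381 MPa
unconsolidated sand: 1731 kg/m³ × 9.8 m/s² × 980 m = 1.662×10^7 Pa = 16.62 MPa
sandstone: 2650 kg/m³ × 9.8 m/s² × 1950 m = 5.064×10^7 Pa = 50.64 MPa
mudstone: 2470 kg/m³ × 9.8 m/s² × 2800 m = 6.778×10^7 Pa = 67.78 MPa
Total = 4.381 + 16.62 + 50.64 + 67.78 = 139.42 MPa
Pore pressure P_p = λ·σ_v = 0.69 × 139.4 MPa = 96.20 MPa
Effective stress σ' = σ_v − P_p = 139.4 − 96.20 = 43.221 MPa

43 MPa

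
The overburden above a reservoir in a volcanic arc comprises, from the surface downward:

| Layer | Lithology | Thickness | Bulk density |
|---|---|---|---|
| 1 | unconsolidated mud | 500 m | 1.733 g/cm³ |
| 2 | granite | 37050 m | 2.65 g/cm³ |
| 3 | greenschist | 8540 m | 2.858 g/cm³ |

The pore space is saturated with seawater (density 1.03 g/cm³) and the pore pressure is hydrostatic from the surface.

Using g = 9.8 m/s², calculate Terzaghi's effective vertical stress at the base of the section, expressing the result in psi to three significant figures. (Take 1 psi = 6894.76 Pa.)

108000 psi

Overburden (lithostatic) stress σ_v:
unconsolidated mud: 1733 kg/m³ × 9.8 m/s² × 500 m = 8.492×10^6 Pa = 8.492 MPa
granite: 2650 kg/m³ × 9.8 m/s² × 37050 m = 9.622×10^8 Pa = 962.2 MPa
greenschist: 2858 kg/m³ × 9.8 m/s² × 8540 m = 2.392×10^8 Pa = 239.2 MPa
Total = 8.492 + 962.2 + 239.2 = 1209.9 MPa
Pore pressure P_p = 1030 kg/m³ × 9.8 m/s² × 46090 m = 4.652×10^8 Pa = 465.2 MPa
Effective stress σ' = σ_v − P_p = 1210 − 465.2 = 744.64 MPa = 1.0800×10^5 psi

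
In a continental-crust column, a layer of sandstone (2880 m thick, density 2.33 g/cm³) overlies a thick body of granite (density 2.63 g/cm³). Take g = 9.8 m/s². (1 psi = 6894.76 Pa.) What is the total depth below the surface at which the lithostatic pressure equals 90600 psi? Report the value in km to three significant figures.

Pressure at base of upper layers: 2330×9.8×2880 = 6.576×10^7 Pa = 9538 psi
Remaining pressure to be supplied by granite: 6.247×10^8 − 6.576×10^7 = 5.589×10^8 Pa
Additional depth in granite = 5.589×10^8 Pa / (2630 kg/m³ × 9.8 m/s²) = 21685 m
Total depth = 2880 m + 21685 m = 24565 m
= 24.565 km

24.6 km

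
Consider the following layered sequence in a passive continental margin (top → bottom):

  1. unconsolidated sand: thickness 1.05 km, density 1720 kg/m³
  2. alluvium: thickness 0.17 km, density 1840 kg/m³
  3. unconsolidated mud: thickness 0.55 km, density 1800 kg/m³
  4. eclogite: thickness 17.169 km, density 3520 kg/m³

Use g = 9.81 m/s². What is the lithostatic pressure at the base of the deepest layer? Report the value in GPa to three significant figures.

0.623 GPa

unconsolidated sand: 1720 kg/m³ × 9.81 m/s² × 1050 m = 1.772×10^7 Pa = 0.01772 GPa
alluvium: 1840 kg/m³ × 9.81 m/s² × 170 m = 3.069×10^6 Pa = 3.069×10^-3 GPa
unconsolidated mud: 1800 kg/m³ × 9.81 m/s² × 550 m = 9.712×10^6 Pa = 9.712×10^-3 GPa
eclogite: 3520 kg/m³ × 9.81 m/s² × 17169 m = 5.929×10^8 Pa = 0.5929 GPa
Total = 0.01772 + 3.069×10^-3 + 9.712×10^-3 + 0.5929 = 0.62336 GPa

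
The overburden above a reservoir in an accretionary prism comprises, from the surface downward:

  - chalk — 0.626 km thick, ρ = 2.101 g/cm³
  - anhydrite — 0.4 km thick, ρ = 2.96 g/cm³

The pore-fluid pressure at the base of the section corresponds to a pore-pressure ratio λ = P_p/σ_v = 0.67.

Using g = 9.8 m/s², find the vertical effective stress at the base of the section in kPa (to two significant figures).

8100 kPa

Overburden (lithostatic) stress σ_v:
chalk: 2101 kg/m³ × 9.8 m/s² × 626 m = 1.289×10^7 Pa = 12.89 MPa
anhydrite: 2960 kg/m³ × 9.8 m/s² × 400 m = 1.160×10^7 Pa = 11.60 MPa
Total = 12.89 + 11.60 = 24.492 MPa
Pore pressure P_p = λ·σ_v = 0.67 × 24.49 MPa = 16.41 MPa
Effective stress σ' = σ_v − P_p = 24.49 − 16.41 = 8.0825 MPa = 8082.5 kPa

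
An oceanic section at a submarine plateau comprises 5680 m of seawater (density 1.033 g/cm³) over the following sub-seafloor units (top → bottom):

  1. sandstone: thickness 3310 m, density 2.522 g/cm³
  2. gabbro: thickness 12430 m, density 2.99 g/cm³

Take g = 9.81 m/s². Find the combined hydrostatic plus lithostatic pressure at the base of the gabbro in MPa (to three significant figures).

504 MPa

seawater: 1033 kg/m³ × 9.81 m/s² × 5680 m = 5.756×10^7 Pa = 57.56 MPa
sandstone: 2522 kg/m³ × 9.81 m/s² × 3310 m = 8.189×10^7 Pa = 81.89 MPa
gabbro: 2990 kg/m³ × 9.81 m/s² × 12430 m = 3.646×10^8 Pa = 364.6 MPa
Total = 57.56 + 81.89 + 364.6 = 504.05 MPa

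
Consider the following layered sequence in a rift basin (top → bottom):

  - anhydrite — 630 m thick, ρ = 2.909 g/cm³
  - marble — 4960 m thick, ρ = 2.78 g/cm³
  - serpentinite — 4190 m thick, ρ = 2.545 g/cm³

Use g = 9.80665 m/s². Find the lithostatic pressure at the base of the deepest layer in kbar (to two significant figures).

anhydrite: 2909 kg/m³ × 9.80665 m/s² × 630 m = 1.797×10^7 Pa = 0.1797 kbar
marble: 2780 kg/m³ × 9.80665 m/s² × 4960 m = 1.352×10^8 Pa = 1.352 kbar
serpentinite: 2545 kg/m³ × 9.80665 m/s² × 4190 m = 1.046×10^8 Pa = 1.046 kbar
Total = 0.1797 + 1.352 + 1.046 = 2.5777 kbar

2.6 kbar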